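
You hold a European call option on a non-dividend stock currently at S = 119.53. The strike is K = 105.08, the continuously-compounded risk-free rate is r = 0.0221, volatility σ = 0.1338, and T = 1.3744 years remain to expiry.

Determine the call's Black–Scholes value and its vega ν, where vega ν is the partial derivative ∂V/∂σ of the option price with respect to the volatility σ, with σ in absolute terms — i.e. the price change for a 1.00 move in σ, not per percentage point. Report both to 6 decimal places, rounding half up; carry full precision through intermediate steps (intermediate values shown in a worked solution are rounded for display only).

price = 18.992726
ν = 30.747137

σ√T = 0.1338·√1.3744 = 0.156860
d₁ = (ln(S/K) + (r+σ²/2)T) / (σ√T) = (ln(119.53/105.08) + (0.0221+0.1338²/2)·1.3744) / 0.156860 = (0.128845 + 0.042677) / 0.156860 = 1.093472
d₂ = d₁ − σ√T = 1.093472 − 0.156860 = 0.936612
e^{−rT} = e^{−0.0221·1.3744} = 0.970082
N(d₁) = 0.862907,  N(d₂) = 0.825521
Call price V = S·N(d₁) − K·e^{−rT}·N(d₂) = 103.143239 − 84.150512 = 18.992726
φ(d₁) = (1/√(2π))·e^{−d₁²/2} = 0.219417
ν = S·φ(d₁)·√T = 30.747137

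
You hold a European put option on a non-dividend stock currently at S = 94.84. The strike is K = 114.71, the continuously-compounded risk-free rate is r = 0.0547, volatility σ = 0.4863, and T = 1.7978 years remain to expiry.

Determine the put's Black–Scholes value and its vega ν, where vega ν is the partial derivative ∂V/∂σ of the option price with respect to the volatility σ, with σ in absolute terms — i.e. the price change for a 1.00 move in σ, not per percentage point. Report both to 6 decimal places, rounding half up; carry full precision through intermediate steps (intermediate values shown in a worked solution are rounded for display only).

σ√T = 0.4863·√1.7978 = 0.652041
d₁ = (ln(S/K) + (r+σ²/2)T) / (σ√T) = (ln(94.84/114.71) + (0.0547+0.4863²/2)·1.7978) / 0.652041 = (-0.190216 + 0.310918) / 0.652041 = 0.185115
d₂ = d₁ − σ√T = 0.185115 − 0.652041 = -0.466926
e^{−rT} = e^{−0.0547·1.7978} = 0.906341
N(−d₁) = 0.426569,  N(−d₂) = 0.679724
Put price V = K·e^{−rT}·N(−d₂) − S·N(−d₁) = 70.668406 − 40.455848 = 30.212558
φ(d₁) = (1/√(2π))·e^{−d₁²/2} = 0.392165
ν = S·φ(d₁)·√T = 49.869062

price = 30.212558
ν = 49.869062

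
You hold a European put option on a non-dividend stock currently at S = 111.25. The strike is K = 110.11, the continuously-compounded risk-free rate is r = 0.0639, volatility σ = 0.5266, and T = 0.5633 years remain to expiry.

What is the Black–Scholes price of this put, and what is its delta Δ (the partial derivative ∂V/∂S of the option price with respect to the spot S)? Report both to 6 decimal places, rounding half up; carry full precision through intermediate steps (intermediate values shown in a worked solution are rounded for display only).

σ√T = 0.5266·√0.5633 = 0.395231
d₁ = (ln(S/K) + (r+σ²/2)T) / (σ√T) = (ln(111.25/110.11) + (0.0639+0.5266²/2)·0.5633) / 0.395231 = (0.010300 + 0.114099) / 0.395231 = 0.314749
d₂ = d₁ − σ√T = 0.314749 − 0.395231 = -0.080481
e^{−rT} = e^{−0.0639·0.5633} = 0.964645
N(−d₁) = 0.376476,  N(−d₂) = 0.532073
Put price V = K·e^{−rT}·N(−d₂) − S·N(−d₁) = 56.515226 − 41.882956 = 14.632271
Δ = −N(−d₁) = -0.376476

price = 14.632271
Δ = -0.376476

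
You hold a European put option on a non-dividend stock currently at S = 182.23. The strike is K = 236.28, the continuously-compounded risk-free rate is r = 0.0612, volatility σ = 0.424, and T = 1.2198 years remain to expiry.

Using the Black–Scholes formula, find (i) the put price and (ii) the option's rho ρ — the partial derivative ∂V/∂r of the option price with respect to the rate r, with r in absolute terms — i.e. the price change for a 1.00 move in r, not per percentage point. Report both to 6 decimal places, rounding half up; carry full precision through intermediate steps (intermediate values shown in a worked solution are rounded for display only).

σ√T = 0.424·√1.2198 = 0.468285
d₁ = (ln(S/K) + (r+σ²/2)T) / (σ√T) = (ln(182.23/236.28) + (0.0612+0.424²/2)·1.2198) / 0.468285 = (-0.259748 + 0.184297) / 0.468285 = -0.161122
d₂ = d₁ − σ√T = -0.161122 − 0.468285 = -0.629406
e^{−rT} = e^{−0.0612·1.2198} = 0.928067
N(−d₁) = 0.564001,  N(−d₂) = 0.735458
Put price V = K·e^{−rT}·N(−d₂) − S·N(−d₁) = 161.273973 − 102.777930 = 58.496043
ρ = −K·T·e^{−rT}·N(−d₂) = -196.721992

price = 58.496043
ρ = -196.721992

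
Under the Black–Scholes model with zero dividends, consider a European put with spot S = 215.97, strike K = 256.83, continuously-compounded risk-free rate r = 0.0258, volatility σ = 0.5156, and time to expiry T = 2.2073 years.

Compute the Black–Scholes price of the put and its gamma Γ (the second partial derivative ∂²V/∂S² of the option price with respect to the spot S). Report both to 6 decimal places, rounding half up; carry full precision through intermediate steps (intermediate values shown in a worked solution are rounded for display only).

price = 82.464913
Γ = 0.002348

σ√T = 0.5156·√2.2073 = 0.766026
d₁ = (ln(S/K) + (r+σ²/2)T) / (σ√T) = (ln(215.97/256.83) + (0.0258+0.5156²/2)·2.2073) / 0.766026 = (-0.173275 + 0.350346) / 0.766026 = 0.231156
d₂ = d₁ − σ√T = 0.231156 − 0.766026 = -0.534870
e^{−rT} = e^{−0.0258·2.2073} = 0.944643
N(−d₁) = 0.408597,  N(−d₂) = 0.703630
Put price V = K·e^{−rT}·N(−d₂) − S·N(−d₁) = 170.709571 − 88.244658 = 82.464913
φ(d₁) = (1/√(2π))·e^{−d₁²/2} = 0.388425
Γ = φ(d₁) / (S·σ·√T) = 0.002348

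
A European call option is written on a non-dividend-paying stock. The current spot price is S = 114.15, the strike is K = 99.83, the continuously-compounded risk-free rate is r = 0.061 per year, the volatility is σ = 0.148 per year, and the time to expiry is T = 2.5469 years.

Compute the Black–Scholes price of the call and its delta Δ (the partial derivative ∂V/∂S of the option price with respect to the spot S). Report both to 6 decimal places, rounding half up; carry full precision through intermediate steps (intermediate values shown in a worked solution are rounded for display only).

σ√T = 0.148·√2.5469 = 0.236193
d₁ = (ln(S/K) + (r+σ²/2)T) / (σ√T) = (ln(114.15/99.83) + (0.061+0.148²/2)·2.5469) / 0.236193 = (0.134045 + 0.183255) / 0.236193 = 1.343387
d₂ = d₁ − σ√T = 1.343387 − 0.236193 = 1.107194
e^{−rT} = e^{−0.061·2.5469} = 0.856106
N(d₁) = 0.910427,  N(d₂) = 0.865895
Call price V = S·N(d₁) − K·e^{−rT}·N(d₂) = 103.925211 − 74.003783 = 29.921428
Δ = N(d₁) = 0.910427

price = 29.921428
Δ = 0.910427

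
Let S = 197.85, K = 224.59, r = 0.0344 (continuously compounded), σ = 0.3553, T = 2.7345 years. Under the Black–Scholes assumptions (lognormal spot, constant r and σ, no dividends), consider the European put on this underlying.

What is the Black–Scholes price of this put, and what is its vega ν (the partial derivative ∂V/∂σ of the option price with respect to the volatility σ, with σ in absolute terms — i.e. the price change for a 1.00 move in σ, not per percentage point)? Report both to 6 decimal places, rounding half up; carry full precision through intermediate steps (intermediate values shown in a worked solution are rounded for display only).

σ√T = 0.3553·√2.7345 = 0.587536
d₁ = (ln(S/K) + (r+σ²/2)T) / (σ√T) = (ln(197.85/224.59) + (0.0344+0.3553²/2)·2.7345) / 0.587536 = (-0.126767 + 0.266666) / 0.587536 = 0.238111
d₂ = d₁ − σ√T = 0.238111 − 0.587536 = -0.349425
e^{−rT} = e^{−0.0344·2.7345} = 0.910222
N(−d₁) = 0.405898,  N(−d₂) = 0.636615
Put price V = K·e^{−rT}·N(−d₂) − S·N(−d₁) = 130.141102 − 80.306848 = 49.834255
φ(d₁) = (1/√(2π))·e^{−d₁²/2} = 0.387792
ν = S·φ(d₁)·√T = 126.874270

price = 49.834255
ν = 126.874270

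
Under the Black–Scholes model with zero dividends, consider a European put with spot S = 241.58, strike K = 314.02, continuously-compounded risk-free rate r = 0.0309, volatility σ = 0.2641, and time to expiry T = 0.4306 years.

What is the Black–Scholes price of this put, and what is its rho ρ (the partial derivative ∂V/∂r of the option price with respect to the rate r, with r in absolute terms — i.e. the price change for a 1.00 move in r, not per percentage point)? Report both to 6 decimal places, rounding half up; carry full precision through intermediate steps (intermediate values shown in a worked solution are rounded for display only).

price = 69.888700
ρ = -124.909014

σ√T = 0.2641·√0.4306 = 0.173303
d₁ = (ln(S/K) + (r+σ²/2)T) / (σ√T) = (ln(241.58/314.02) + (0.0309+0.2641²/2)·0.4306) / 0.173303 = (-0.262256 + 0.028322) / 0.173303 = -1.349855
d₂ = d₁ − σ√T = -1.349855 − 0.173303 = -1.523158
e^{−rT} = e^{−0.0309·0.4306} = 0.986783
N(−d₁) = 0.911469,  N(−d₂) = 0.936140
Put price V = K·e^{−rT}·N(−d₂) − S·N(−d₁) = 290.081315 − 220.192615 = 69.888700
ρ = −K·T·e^{−rT}·N(−d₂) = -124.909014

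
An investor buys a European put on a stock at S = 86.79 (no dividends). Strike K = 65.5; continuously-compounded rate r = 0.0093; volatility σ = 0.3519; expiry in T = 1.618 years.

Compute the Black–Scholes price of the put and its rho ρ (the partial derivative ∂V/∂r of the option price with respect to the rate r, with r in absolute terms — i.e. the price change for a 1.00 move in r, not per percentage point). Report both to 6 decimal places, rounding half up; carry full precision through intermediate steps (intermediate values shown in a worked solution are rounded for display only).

price = 5.028077
ρ = -34.501974

σ√T = 0.3519·√1.618 = 0.447619
d₁ = (ln(S/K) + (r+σ²/2)T) / (σ√T) = (ln(86.79/65.5) + (0.0093+0.3519²/2)·1.618) / 0.447619 = (0.281441 + 0.115229) / 0.447619 = 0.886178
d₂ = d₁ − σ√T = 0.886178 − 0.447619 = 0.438559
e^{−rT} = e^{−0.0093·1.618} = 0.985065
N(−d₁) = 0.187761,  N(−d₂) = 0.330491
Put price V = K·e^{−rT}·N(−d₂) − S·N(−d₁) = 21.323841 − 16.295764 = 5.028077
ρ = −K·T·e^{−rT}·N(−d₂) = -34.501974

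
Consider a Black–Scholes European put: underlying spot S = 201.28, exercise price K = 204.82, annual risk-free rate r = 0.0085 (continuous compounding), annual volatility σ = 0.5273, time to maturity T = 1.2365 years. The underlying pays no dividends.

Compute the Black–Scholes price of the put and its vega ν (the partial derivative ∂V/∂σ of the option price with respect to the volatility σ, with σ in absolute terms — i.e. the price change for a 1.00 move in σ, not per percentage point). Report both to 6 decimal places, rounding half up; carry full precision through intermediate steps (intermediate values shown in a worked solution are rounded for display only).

σ√T = 0.5273·√1.2365 = 0.586347
d₁ = (ln(S/K) + (r+σ²/2)T) / (σ√T) = (ln(201.28/204.82) + (0.0085+0.5273²/2)·1.2365) / 0.586347 = (-0.017435 + 0.182412) / 0.586347 = 0.281364
d₂ = d₁ − σ√T = 0.281364 − 0.586347 = -0.304983
e^{−rT} = e^{−0.0085·1.2365} = 0.989545
N(−d₁) = 0.389215,  N(−d₂) = 0.619810
Put price V = K·e^{−rT}·N(−d₂) − S·N(−d₁) = 125.622279 − 78.341293 = 47.280986
φ(d₁) = (1/√(2π))·e^{−d₁²/2} = 0.383459
ν = S·φ(d₁)·√T = 85.825649

price = 47.280986
ν = 85.825649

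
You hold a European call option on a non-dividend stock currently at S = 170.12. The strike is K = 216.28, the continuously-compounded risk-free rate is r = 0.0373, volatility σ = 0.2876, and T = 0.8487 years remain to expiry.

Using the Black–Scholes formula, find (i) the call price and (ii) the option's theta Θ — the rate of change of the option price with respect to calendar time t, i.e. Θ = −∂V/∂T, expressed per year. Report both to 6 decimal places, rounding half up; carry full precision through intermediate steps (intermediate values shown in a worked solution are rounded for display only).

σ√T = 0.2876·√0.8487 = 0.264951
d₁ = (ln(S/K) + (r+σ²/2)T) / (σ√T) = (ln(170.12/216.28) + (0.0373+0.2876²/2)·0.8487) / 0.264951 = (-0.240070 + 0.066756) / 0.264951 = -0.654134
d₂ = d₁ − σ√T = -0.654134 − 0.264951 = -0.919086
e^{−rT} = e^{−0.0373·0.8487} = 0.968839
N(d₁) = 0.256513,  N(d₂) = 0.179025
Call price V = S·N(d₁) − K·e^{−rT}·N(d₂) = 43.637932 − 37.513087 = 6.124845
φ(d₁) = (1/√(2π))·e^{−d₁²/2} = 0.322103
Θ = −S·φ(d₁)·σ/(2√T) − r·K·e^{−rT}·N(d₂) = −8.553261 − 1.399238 = -9.952499

price = 6.124845
Θ = -9.952499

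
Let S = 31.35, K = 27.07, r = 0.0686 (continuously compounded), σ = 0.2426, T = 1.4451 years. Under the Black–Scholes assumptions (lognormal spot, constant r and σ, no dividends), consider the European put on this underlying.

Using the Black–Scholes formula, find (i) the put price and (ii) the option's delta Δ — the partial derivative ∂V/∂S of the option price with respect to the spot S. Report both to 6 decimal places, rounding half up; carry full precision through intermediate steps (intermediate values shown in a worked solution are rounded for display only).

price = 0.894226
Δ = -0.161314

σ√T = 0.2426·√1.4451 = 0.291635
d₁ = (ln(S/K) + (r+σ²/2)T) / (σ√T) = (ln(31.35/27.07) + (0.0686+0.2426²/2)·1.4451) / 0.291635 = (0.146788 + 0.141659) / 0.291635 = 0.989070
d₂ = d₁ − σ√T = 0.989070 − 0.291635 = 0.697435
e^{−rT} = e^{−0.0686·1.4451} = 0.905621
N(−d₁) = 0.161314,  N(−d₂) = 0.242765
Put price V = K·e^{−rT}·N(−d₂) − S·N(−d₁) = 5.951433 − 5.057207 = 0.894226
Δ = −N(−d₁) = -0.161314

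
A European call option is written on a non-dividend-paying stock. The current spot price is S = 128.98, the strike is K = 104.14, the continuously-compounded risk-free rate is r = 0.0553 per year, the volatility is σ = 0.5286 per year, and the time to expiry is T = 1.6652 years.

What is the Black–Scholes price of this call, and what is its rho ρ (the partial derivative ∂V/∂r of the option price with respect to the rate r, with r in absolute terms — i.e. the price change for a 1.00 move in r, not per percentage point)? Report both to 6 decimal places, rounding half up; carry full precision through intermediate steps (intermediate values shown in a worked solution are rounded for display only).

σ√T = 0.5286·√1.6652 = 0.682119
d₁ = (ln(S/K) + (r+σ²/2)T) / (σ√T) = (ln(128.98/104.14) + (0.0553+0.5286²/2)·1.6652) / 0.682119 = (0.213921 + 0.324729) / 0.682119 = 0.789671
d₂ = d₁ − σ√T = 0.789671 − 0.682119 = 0.107552
e^{−rT} = e^{−0.0553·1.6652} = 0.912027
N(d₁) = 0.785140,  N(d₂) = 0.542825
Call price V = S·N(d₁) − K·e^{−rT}·N(d₂) = 101.267378 − 51.556659 = 49.710719
ρ = K·T·e^{−rT}·N(d₂) = 85.852149

price = 49.710719
ρ = 85.852149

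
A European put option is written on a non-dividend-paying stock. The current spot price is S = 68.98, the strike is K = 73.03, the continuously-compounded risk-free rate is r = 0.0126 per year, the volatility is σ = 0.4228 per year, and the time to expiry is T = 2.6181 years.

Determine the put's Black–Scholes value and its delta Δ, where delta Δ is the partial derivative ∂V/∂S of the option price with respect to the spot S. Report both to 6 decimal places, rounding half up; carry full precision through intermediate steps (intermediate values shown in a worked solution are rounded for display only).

price = 19.541475
Δ = -0.379468

σ√T = 0.4228·√2.6181 = 0.684113
d₁ = (ln(S/K) + (r+σ²/2)T) / (σ√T) = (ln(68.98/73.03) + (0.0126+0.4228²/2)·2.6181) / 0.684113 = (-0.057054 + 0.266994) / 0.684113 = 0.306879
d₂ = d₁ − σ√T = 0.306879 − 0.684113 = -0.377235
e^{−rT} = e^{−0.0126·2.6181} = 0.967550
N(−d₁) = 0.379468,  N(−d₂) = 0.647000
Put price V = K·e^{−rT}·N(−d₂) − S·N(−d₁) = 45.717164 − 26.175689 = 19.541475
Δ = −N(−d₁) = -0.379468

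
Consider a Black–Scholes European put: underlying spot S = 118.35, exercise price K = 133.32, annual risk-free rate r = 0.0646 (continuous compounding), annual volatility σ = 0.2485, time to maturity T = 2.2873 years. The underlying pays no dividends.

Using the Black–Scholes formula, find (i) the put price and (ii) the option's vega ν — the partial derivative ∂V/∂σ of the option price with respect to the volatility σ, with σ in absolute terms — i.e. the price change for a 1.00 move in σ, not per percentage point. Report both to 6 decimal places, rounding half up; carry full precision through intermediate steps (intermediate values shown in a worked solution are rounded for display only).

price = 15.769981
ν = 68.958500

σ√T = 0.2485·√2.2873 = 0.375827
d₁ = (ln(S/K) + (r+σ²/2)T) / (σ√T) = (ln(118.35/133.32) + (0.0646+0.2485²/2)·2.2873) / 0.375827 = (-0.119106 + 0.218383) / 0.375827 = 0.264155
d₂ = d₁ − σ√T = 0.264155 − 0.375827 = -0.111672
e^{−rT} = e^{−0.0646·2.2873} = 0.862638
N(−d₁) = 0.395830,  N(−d₂) = 0.544458
Put price V = K·e^{−rT}·N(−d₂) − S·N(−d₁) = 62.616484 − 46.846504 = 15.769981
φ(d₁) = (1/√(2π))·e^{−d₁²/2} = 0.385264
ν = S·φ(d₁)·√T = 68.958500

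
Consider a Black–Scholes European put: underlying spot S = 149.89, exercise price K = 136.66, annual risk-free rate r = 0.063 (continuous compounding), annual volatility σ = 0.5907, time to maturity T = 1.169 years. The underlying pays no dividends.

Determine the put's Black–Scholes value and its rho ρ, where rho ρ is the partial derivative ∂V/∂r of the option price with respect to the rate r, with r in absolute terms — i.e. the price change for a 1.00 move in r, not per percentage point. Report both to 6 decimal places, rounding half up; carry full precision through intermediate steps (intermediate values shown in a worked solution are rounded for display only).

price = 24.335533
ρ = -77.717437

σ√T = 0.5907·√1.169 = 0.638667
d₁ = (ln(S/K) + (r+σ²/2)T) / (σ√T) = (ln(149.89/136.66) + (0.063+0.5907²/2)·1.169) / 0.638667 = (0.092406 + 0.277595) / 0.638667 = 0.579332
d₂ = d₁ − σ√T = 0.579332 − 0.638667 = -0.059334
e^{−rT} = e^{−0.063·1.169} = 0.929000
N(−d₁) = 0.281183,  N(−d₂) = 0.523657
Put price V = K·e^{−rT}·N(−d₂) − S·N(−d₁) = 66.481982 − 42.146449 = 24.335533
ρ = −K·T·e^{−rT}·N(−d₂) = -77.717437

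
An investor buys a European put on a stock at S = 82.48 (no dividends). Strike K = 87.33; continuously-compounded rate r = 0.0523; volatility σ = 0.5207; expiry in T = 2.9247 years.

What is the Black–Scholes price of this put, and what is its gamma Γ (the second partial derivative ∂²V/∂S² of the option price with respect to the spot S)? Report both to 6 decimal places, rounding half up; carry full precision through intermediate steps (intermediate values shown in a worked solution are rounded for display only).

σ√T = 0.5207·√2.9247 = 0.890488
d₁ = (ln(S/K) + (r+σ²/2)T) / (σ√T) = (ln(82.48/87.33) + (0.0523+0.5207²/2)·2.9247) / 0.890488 = (-0.057138 + 0.549447) / 0.890488 = 0.552852
d₂ = d₁ − σ√T = 0.552852 − 0.890488 = -0.337636
e^{−rT} = e^{−0.0523·2.9247} = 0.858162
N(−d₁) = 0.290182,  N(−d₂) = 0.632181
Put price V = K·e^{−rT}·N(−d₂) − S·N(−d₁) = 47.377775 − 23.934240 = 23.443535
φ(d₁) = (1/√(2π))·e^{−d₁²/2} = 0.342405
Γ = φ(d₁) / (S·σ·√T) = 0.004662

price = 23.443535
Γ = 0.004662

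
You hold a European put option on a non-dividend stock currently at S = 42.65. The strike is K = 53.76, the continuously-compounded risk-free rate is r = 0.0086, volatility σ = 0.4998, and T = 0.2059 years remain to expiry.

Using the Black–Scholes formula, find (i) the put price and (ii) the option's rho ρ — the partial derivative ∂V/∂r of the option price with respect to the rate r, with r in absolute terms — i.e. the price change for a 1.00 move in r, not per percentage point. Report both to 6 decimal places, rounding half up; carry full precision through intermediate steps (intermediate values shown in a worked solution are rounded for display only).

price = 11.893149
ρ = -9.613091

σ√T = 0.4998·√0.2059 = 0.226790
d₁ = (ln(S/K) + (r+σ²/2)T) / (σ√T) = (ln(42.65/53.76) + (0.0086+0.4998²/2)·0.2059) / 0.226790 = (-0.231502 + 0.027488) / 0.226790 = -0.899575
d₂ = d₁ − σ√T = -0.899575 − 0.226790 = -1.126365
e^{−rT} = e^{−0.0086·0.2059} = 0.998231
N(−d₁) = 0.815827,  N(−d₂) = 0.869994
Put price V = K·e^{−rT}·N(−d₂) − S·N(−d₁) = 46.688155 − 34.795007 = 11.893149
ρ = −K·T·e^{−rT}·N(−d₂) = -9.613091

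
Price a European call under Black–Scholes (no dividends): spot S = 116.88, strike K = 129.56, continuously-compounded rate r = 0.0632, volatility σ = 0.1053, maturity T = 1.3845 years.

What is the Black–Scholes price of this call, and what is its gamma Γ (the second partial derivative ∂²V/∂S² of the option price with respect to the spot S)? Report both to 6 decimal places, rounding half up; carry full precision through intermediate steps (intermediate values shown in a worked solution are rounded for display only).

price = 4.951446
Γ = 0.027493

σ√T = 0.1053·√1.3845 = 0.123901
d₁ = (ln(S/K) + (r+σ²/2)T) / (σ√T) = (ln(116.88/129.56) + (0.0632+0.1053²/2)·1.3845) / 0.123901 = (-0.102996 + 0.095176) / 0.123901 = -0.063116
d₂ = d₁ − σ√T = -0.063116 − 0.123901 = -0.187017
e^{−rT} = e^{−0.0632·1.3845} = 0.916219
N(d₁) = 0.474837,  N(d₂) = 0.425823
Call price V = S·N(d₁) − K·e^{−rT}·N(d₂) = 55.498934 − 50.547488 = 4.951446
φ(d₁) = (1/√(2π))·e^{−d₁²/2} = 0.398148
Γ = φ(d₁) / (S·σ·√T) = 0.027493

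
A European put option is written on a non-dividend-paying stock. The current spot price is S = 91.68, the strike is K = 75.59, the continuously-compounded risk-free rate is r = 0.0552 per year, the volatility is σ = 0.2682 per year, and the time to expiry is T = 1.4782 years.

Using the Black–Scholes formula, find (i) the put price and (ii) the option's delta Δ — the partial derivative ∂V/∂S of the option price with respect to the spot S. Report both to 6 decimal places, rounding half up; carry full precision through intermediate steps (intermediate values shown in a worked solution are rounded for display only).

σ√T = 0.2682·√1.4782 = 0.326081
d₁ = (ln(S/K) + (r+σ²/2)T) / (σ√T) = (ln(91.68/75.59) + (0.0552+0.2682²/2)·1.4782) / 0.326081 = (0.192980 + 0.134761) / 0.326081 = 1.005092
d₂ = d₁ − σ√T = 1.005092 − 0.326081 = 0.679011
e^{−rT} = e^{−0.0552·1.4782} = 0.921644
N(−d₁) = 0.157426,  N(−d₂) = 0.248565
Put price V = K·e^{−rT}·N(−d₂) − S·N(−d₁) = 17.316820 − 14.432844 = 2.883977
Δ = −N(−d₁) = -0.157426

price = 2.883977
Δ = -0.157426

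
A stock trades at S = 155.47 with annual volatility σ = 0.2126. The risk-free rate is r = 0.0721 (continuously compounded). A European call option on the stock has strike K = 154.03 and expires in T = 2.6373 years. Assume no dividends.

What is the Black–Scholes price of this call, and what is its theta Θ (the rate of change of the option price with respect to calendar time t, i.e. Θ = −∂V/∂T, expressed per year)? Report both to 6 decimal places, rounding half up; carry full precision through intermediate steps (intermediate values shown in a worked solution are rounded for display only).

σ√T = 0.2126·√2.6373 = 0.345257
d₁ = (ln(S/K) + (r+σ²/2)T) / (σ√T) = (ln(155.47/154.03) + (0.0721+0.2126²/2)·2.6373) / 0.345257 = (0.009305 + 0.249751) / 0.345257 = 0.750327
d₂ = d₁ − σ√T = 0.750327 − 0.345257 = 0.405070
e^{−rT} = e^{−0.0721·2.6373} = 0.826836
N(d₁) = 0.773471,  N(d₂) = 0.657287
Call price V = S·N(d₁) − K·e^{−rT}·N(d₂) = 120.251567 − 83.710417 = 36.541150
φ(d₁) = (1/√(2π))·e^{−d₁²/2} = 0.301064
Θ = −S·φ(d₁)·σ/(2√T) − r·K·e^{−rT}·N(d₂) = −3.063784 − 6.035521 = -9.099305

price = 36.541150
Θ = -9.099305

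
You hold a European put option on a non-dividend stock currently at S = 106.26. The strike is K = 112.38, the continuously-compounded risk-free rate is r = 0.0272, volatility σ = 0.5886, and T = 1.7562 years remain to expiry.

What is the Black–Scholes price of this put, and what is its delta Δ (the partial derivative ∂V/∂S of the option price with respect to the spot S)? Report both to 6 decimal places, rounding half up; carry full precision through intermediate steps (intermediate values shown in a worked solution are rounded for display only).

σ√T = 0.5886·√1.7562 = 0.780023
d₁ = (ln(S/K) + (r+σ²/2)T) / (σ√T) = (ln(106.26/112.38) + (0.0272+0.5886²/2)·1.7562) / 0.780023 = (-0.055997 + 0.351986) / 0.780023 = 0.379462
d₂ = d₁ − σ√T = 0.379462 − 0.780023 = -0.400560
e^{−rT} = e^{−0.0272·1.7562} = 0.953354
N(−d₁) = 0.352172,  N(−d₂) = 0.655628
Put price V = K·e^{−rT}·N(−d₂) − S·N(−d₁) = 70.242653 − 37.421824 = 32.820828
Δ = −N(−d₁) = -0.352172

price = 32.820828
Δ = -0.352172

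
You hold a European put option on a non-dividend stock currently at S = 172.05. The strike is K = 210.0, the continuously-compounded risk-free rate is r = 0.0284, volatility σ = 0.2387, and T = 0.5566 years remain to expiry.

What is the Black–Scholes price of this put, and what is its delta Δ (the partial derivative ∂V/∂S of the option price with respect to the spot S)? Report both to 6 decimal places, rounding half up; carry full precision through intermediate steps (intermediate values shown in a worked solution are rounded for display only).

σ√T = 0.2387·√0.5566 = 0.178084
d₁ = (ln(S/K) + (r+σ²/2)T) / (σ√T) = (ln(172.05/210.0) + (0.0284+0.2387²/2)·0.5566) / 0.178084 = (-0.199322 + 0.031664) / 0.178084 = -0.941457
d₂ = d₁ − σ√T = -0.941457 − 0.178084 = -1.119541
e^{−rT} = e^{−0.0284·0.5566} = 0.984317
N(−d₁) = 0.826765,  N(−d₂) = 0.868545
Put price V = K·e^{−rT}·N(−d₂) − S·N(−d₁) = 179.533969 − 142.244852 = 37.289117
Δ = −N(−d₁) = -0.826765

price = 37.289117
Δ = -0.826765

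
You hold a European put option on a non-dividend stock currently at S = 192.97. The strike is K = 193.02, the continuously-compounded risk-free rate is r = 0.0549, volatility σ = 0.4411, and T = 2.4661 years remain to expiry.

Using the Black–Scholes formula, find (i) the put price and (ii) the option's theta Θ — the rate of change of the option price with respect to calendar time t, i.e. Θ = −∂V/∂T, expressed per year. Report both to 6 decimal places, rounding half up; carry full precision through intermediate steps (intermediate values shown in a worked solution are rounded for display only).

σ√T = 0.4411·√2.4661 = 0.692696
d₁ = (ln(S/K) + (r+σ²/2)T) / (σ√T) = (ln(192.97/193.02) + (0.0549+0.4411²/2)·2.4661) / 0.692696 = (-0.000259 + 0.375302) / 0.692696 = 0.541426
d₂ = d₁ − σ√T = 0.541426 − 0.692696 = -0.151270
e^{−rT} = e^{−0.0549·2.4661} = 0.873376
N(−d₁) = 0.294107,  N(−d₂) = 0.560118
Put price V = K·e^{−rT}·N(−d₂) − S·N(−d₁) = 94.424251 − 56.753827 = 37.670424
φ(d₁) = (1/√(2π))·e^{−d₁²/2} = 0.344552
Θ = −S·φ(d₁)·σ/(2√T) + r·K·e^{−rT}·N(−d₂) = −9.337843 + 5.183891 = -4.153952

price = 37.670424
Θ = -4.153952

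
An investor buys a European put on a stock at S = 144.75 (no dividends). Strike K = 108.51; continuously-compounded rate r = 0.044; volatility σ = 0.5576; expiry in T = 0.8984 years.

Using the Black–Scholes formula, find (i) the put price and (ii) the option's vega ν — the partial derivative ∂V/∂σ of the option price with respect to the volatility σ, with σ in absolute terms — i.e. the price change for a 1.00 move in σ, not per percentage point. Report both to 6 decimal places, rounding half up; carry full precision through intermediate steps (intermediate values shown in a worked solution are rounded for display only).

price = 10.402286
ν = 37.022184

σ√T = 0.5576·√0.8984 = 0.528515
d₁ = (ln(S/K) + (r+σ²/2)T) / (σ√T) = (ln(144.75/108.51) + (0.044+0.5576²/2)·0.8984) / 0.528515 = (0.288166 + 0.179194) / 0.528515 = 0.884288
d₂ = d₁ − σ√T = 0.884288 − 0.528515 = 0.355772
e^{−rT} = e^{−0.044·0.8984} = 0.961242
N(−d₁) = 0.188270,  N(−d₂) = 0.361006
Put price V = K·e^{−rT}·N(−d₂) − S·N(−d₁) = 37.654437 − 27.252151 = 10.402286
φ(d₁) = (1/√(2π))·e^{−d₁²/2} = 0.269841
ν = S·φ(d₁)·√T = 37.022184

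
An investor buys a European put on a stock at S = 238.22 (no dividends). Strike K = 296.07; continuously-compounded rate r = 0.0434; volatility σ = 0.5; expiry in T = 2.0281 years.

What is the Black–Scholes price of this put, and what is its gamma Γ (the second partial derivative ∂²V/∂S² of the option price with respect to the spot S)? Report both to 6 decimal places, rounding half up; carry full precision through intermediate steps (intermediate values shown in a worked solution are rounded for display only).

price = 88.412743
Γ = 0.002316

σ√T = 0.5·√2.0281 = 0.712057
d₁ = (ln(S/K) + (r+σ²/2)T) / (σ√T) = (ln(238.22/296.07) + (0.0434+0.5²/2)·2.0281) / 0.712057 = (-0.217401 + 0.341532) / 0.712057 = 0.174327
d₂ = d₁ − σ√T = 0.174327 − 0.712057 = -0.537730
e^{−rT} = e^{−0.0434·2.0281} = 0.915743
N(−d₁) = 0.430804,  N(−d₂) = 0.704618
Put price V = K·e^{−rT}·N(−d₂) − S·N(−d₁) = 191.038929 − 102.626186 = 88.412743
φ(d₁) = (1/√(2π))·e^{−d₁²/2} = 0.392926
Γ = φ(d₁) / (S·σ·√T) = 0.002316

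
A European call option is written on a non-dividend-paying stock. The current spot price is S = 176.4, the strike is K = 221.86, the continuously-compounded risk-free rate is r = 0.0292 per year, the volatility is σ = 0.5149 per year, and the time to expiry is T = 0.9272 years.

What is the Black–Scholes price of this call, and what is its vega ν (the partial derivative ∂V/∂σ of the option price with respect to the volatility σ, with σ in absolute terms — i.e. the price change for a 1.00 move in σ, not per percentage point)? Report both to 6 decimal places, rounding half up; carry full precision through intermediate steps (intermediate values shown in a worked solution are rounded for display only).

price = 21.714373
ν = 66.902035

σ√T = 0.5149·√0.9272 = 0.495804
d₁ = (ln(S/K) + (r+σ²/2)T) / (σ√T) = (ln(176.4/221.86) + (0.0292+0.5149²/2)·0.9272) / 0.495804 = (-0.229292 + 0.149985) / 0.495804 = -0.159958
d₂ = d₁ − σ√T = -0.159958 − 0.495804 = -0.655761
e^{−rT} = e^{−0.0292·0.9272} = 0.973289
N(d₁) = 0.436457,  N(d₂) = 0.255989
Call price V = S·N(d₁) − K·e^{−rT}·N(d₂) = 76.991048 − 55.276675 = 21.714373
φ(d₁) = (1/√(2π))·e^{−d₁²/2} = 0.393871
ν = S·φ(d₁)·√T = 66.902035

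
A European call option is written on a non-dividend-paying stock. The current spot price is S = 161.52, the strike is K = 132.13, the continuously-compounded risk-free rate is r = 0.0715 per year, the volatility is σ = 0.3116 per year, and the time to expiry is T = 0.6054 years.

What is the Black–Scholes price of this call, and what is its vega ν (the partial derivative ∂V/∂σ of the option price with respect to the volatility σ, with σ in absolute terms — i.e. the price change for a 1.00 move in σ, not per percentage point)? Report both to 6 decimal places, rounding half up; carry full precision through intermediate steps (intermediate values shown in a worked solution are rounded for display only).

price = 37.823911
ν = 26.532993

σ√T = 0.3116·√0.6054 = 0.242448
d₁ = (ln(S/K) + (r+σ²/2)T) / (σ√T) = (ln(161.52/132.13) + (0.0715+0.3116²/2)·0.6054) / 0.242448 = (0.200843 + 0.072677) / 0.242448 = 1.128156
d₂ = d₁ − σ√T = 1.128156 − 0.242448 = 0.885708
e^{−rT} = e^{−0.0715·0.6054} = 0.957637
N(d₁) = 0.870373,  N(d₂) = 0.812113
Call price V = S·N(d₁) − K·e^{−rT}·N(d₂) = 140.582659 − 102.758748 = 37.823911
φ(d₁) = (1/√(2π))·e^{−d₁²/2} = 0.211125
ν = S·φ(d₁)·√T = 26.532993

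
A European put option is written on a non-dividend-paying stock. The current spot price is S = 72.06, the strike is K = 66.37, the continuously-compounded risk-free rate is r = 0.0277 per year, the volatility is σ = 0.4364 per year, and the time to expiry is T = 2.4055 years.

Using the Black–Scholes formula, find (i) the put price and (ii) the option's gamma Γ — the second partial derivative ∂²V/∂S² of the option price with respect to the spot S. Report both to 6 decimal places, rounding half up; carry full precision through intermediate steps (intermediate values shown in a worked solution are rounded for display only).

σ√T = 0.4364·√2.4055 = 0.676842
d₁ = (ln(S/K) + (r+σ²/2)T) / (σ√T) = (ln(72.06/66.37) + (0.0277+0.4364²/2)·2.4055) / 0.676842 = (0.082254 + 0.295690) / 0.676842 = 0.558393
d₂ = d₁ − σ√T = 0.558393 − 0.676842 = -0.118449
e^{−rT} = e^{−0.0277·2.4055} = 0.935539
N(−d₁) = 0.288288,  N(−d₂) = 0.547144
Put price V = K·e^{−rT}·N(−d₂) − S·N(−d₁) = 33.973123 − 20.774034 = 13.199090
φ(d₁) = (1/√(2π))·e^{−d₁²/2} = 0.341352
Γ = φ(d₁) / (S·σ·√T) = 0.006999

price = 13.199090
Γ = 0.006999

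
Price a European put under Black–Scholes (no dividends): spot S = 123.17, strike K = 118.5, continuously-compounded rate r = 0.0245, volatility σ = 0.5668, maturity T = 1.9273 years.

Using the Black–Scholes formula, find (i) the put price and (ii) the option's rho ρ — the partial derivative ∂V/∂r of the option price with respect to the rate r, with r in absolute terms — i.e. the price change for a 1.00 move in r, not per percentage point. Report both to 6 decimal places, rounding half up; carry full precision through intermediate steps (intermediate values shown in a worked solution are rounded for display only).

σ√T = 0.5668·√1.9273 = 0.786873
d₁ = (ln(S/K) + (r+σ²/2)T) / (σ√T) = (ln(123.17/118.5) + (0.0245+0.5668²/2)·1.9273) / 0.786873 = (0.038653 + 0.356803) / 0.786873 = 0.502566
d₂ = d₁ − σ√T = 0.502566 − 0.786873 = -0.284306
e^{−rT} = e^{−0.0245·1.9273} = 0.953879
N(−d₁) = 0.307635,  N(−d₂) = 0.611912
Put price V = K·e^{−rT}·N(−d₂) − S·N(−d₁) = 69.167262 − 37.891353 = 31.275908
ρ = −K·T·e^{−rT}·N(−d₂) = -133.306063

price = 31.275908
ρ = -133.306063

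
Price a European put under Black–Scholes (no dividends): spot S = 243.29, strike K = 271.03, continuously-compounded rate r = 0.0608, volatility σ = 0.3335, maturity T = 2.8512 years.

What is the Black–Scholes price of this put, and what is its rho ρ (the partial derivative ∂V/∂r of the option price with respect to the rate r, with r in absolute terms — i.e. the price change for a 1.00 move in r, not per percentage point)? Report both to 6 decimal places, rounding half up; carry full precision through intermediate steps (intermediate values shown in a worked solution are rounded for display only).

σ√T = 0.3335·√2.8512 = 0.563131
d₁ = (ln(S/K) + (r+σ²/2)T) / (σ√T) = (ln(243.29/271.03) + (0.0608+0.3335²/2)·2.8512) / 0.563131 = (-0.107975 + 0.331911) / 0.563131 = 0.397662
d₂ = d₁ − σ√T = 0.397662 − 0.563131 = -0.165469
e^{−rT} = e^{−0.0608·2.8512} = 0.840841
N(−d₁) = 0.345440,  N(−d₂) = 0.565713
Put price V = K·e^{−rT}·N(−d₂) − S·N(−d₁) = 128.921991 − 84.042002 = 44.879989
ρ = −K·T·e^{−rT}·N(−d₂) = -367.582380

price = 44.879989
ρ = -367.582380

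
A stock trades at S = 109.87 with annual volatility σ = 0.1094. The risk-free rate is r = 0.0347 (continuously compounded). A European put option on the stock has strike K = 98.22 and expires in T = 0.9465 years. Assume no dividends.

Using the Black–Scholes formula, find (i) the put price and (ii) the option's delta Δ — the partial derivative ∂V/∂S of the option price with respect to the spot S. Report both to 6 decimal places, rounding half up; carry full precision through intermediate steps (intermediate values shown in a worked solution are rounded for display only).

σ√T = 0.1094·√0.9465 = 0.106433
d₁ = (ln(S/K) + (r+σ²/2)T) / (σ√T) = (ln(109.87/98.22) + (0.0347+0.1094²/2)·0.9465) / 0.106433 = (0.112088 + 0.038508) / 0.106433 = 1.414929
d₂ = d₁ − σ√T = 1.414929 − 0.106433 = 1.308495
e^{−rT} = e^{−0.0347·0.9465} = 0.967690
N(−d₁) = 0.078545,  N(−d₂) = 0.095353
Put price V = K·e^{−rT}·N(−d₂) − S·N(−d₁) = 9.062939 − 8.629707 = 0.433232
Δ = −N(−d₁) = -0.078545

price = 0.433232
Δ = -0.078545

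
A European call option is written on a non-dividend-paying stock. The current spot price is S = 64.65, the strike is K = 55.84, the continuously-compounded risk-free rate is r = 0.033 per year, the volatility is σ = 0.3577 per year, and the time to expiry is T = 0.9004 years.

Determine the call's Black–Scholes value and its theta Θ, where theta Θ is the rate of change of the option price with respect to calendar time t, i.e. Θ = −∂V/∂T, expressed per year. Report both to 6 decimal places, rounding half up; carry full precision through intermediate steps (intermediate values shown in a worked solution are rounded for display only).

price = 14.273122
Θ = -4.973250

σ√T = 0.3577·√0.9004 = 0.339419
d₁ = (ln(S/K) + (r+σ²/2)T) / (σ√T) = (ln(64.65/55.84) + (0.033+0.3577²/2)·0.9004) / 0.339419 = (0.146498 + 0.087316) / 0.339419 = 0.688863
d₂ = d₁ − σ√T = 0.688863 − 0.339419 = 0.349444
e^{−rT} = e^{−0.033·0.9004} = 0.970724
N(d₁) = 0.754545,  N(d₂) = 0.636622
Call price V = S·N(d₁) − K·e^{−rT}·N(d₂) = 48.781359 − 34.508237 = 14.273122
φ(d₁) = (1/√(2π))·e^{−d₁²/2} = 0.314678
Θ = −S·φ(d₁)·σ/(2√T) − r·K·e^{−rT}·N(d₂) = −3.834479 − 1.138772 = -4.973250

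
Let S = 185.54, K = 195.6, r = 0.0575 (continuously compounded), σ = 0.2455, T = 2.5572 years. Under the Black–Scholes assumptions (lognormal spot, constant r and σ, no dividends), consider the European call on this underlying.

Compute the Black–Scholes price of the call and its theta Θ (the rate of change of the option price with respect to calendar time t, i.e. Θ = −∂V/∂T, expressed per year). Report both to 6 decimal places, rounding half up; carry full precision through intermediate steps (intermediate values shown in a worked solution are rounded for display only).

σ√T = 0.2455·√2.5572 = 0.392585
d₁ = (ln(S/K) + (r+σ²/2)T) / (σ√T) = (ln(185.54/195.6) + (0.0575+0.2455²/2)·2.5572) / 0.392585 = (-0.052801 + 0.224101) / 0.392585 = 0.436337
d₂ = d₁ − σ√T = 0.436337 − 0.392585 = 0.043752
e^{−rT} = e^{−0.0575·2.5572} = 0.863260
N(d₁) = 0.668704,  N(d₂) = 0.517449
Call price V = S·N(d₁) − K·e^{−rT}·N(d₂) = 124.071294 − 87.373146 = 36.698147
φ(d₁) = (1/√(2π))·e^{−d₁²/2} = 0.362717
Θ = −S·φ(d₁)·σ/(2√T) − r·K·e^{−rT}·N(d₂) = −5.165878 − 5.023956 = -10.189834

price = 36.698147
Θ = -10.189834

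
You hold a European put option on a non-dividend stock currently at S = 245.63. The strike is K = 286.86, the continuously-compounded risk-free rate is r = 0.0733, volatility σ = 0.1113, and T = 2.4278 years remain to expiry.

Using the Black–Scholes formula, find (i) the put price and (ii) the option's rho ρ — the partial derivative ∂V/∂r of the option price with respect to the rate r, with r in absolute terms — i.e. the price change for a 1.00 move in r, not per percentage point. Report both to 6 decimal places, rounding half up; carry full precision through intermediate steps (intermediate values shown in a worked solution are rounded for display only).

σ√T = 0.1113·√2.4278 = 0.173421
d₁ = (ln(S/K) + (r+σ²/2)T) / (σ√T) = (ln(245.63/286.86) + (0.0733+0.1113²/2)·2.4278) / 0.173421 = (-0.155168 + 0.192995) / 0.173421 = 0.218124
d₂ = d₁ − σ√T = 0.218124 − 0.173421 = 0.044703
e^{−rT} = e^{−0.0733·2.4278} = 0.836978
N(−d₁) = 0.413666,  N(−d₂) = 0.482172
Put price V = K·e^{−rT}·N(−d₂) − S·N(−d₁) = 115.767346 − 101.608881 = 14.158465
ρ = −K·T·e^{−rT}·N(−d₂) = -281.059962

price = 14.158465
ρ = -281.059962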